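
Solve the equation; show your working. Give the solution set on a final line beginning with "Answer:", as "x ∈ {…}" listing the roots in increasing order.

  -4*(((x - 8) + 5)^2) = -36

Step 1. [-4*(((x - 8) + 5)^2) = -36] divide by the outer -4 ⇒ div: ((x - 8) + 5)^2 = 9.
Step 2. [((x - 8) + 5)^2 = 9] √ both sides: 9 ≥ 0 gives two branches, so sqrt: (x - 8) + 5 = 3 or -3.
Step 3. [(x - 8) + 5 = 3 or -3] subtract 5: x sits inside (… + 5), so sub: x - 8 = -2 or -8.
Step 4. [x - 8 = -2 or -8] add 8: x sits inside (… - 8). So sub: x = 6 or 0.

Answer: x ∈ {0, 6}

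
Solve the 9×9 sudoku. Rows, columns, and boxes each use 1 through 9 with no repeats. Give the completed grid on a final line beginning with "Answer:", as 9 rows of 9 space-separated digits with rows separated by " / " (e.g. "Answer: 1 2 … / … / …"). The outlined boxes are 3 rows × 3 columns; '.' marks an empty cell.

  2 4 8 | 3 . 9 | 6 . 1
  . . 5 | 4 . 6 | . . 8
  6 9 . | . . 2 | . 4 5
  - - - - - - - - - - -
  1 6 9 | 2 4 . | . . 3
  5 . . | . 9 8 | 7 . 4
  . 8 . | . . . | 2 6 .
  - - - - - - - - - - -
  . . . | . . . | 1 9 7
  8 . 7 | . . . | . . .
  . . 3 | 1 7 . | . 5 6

Step 1. [r6c1∈{3,4,7}] across box 4, 7 lands solely at r6c1. So r6c1=7.
Step 2. [r6c4∈{5}] nothing but 5 survives at r6c4, so r6c4=5.
Step 3. [r7c3∈{2,4,6}] 6 has one home in col 3: r7c3, so r7c3=6.
Step 4. [r9c6∈{4}] only 4 remains possible at r9c6, so r9c6=4.
Step 5. [r8c5∈{2,3,5,6}] in col 5, 6 fits only at r8c5 ⇒ r8c5=6.
Step 6. [r7c5∈{2,3,5,8}] across col 5, 2 lands solely at r7c5. So r7c5=2.
Step 7. [r7c6∈{3,5}] row 7 places 3 nowhere but r7c6. So r7c6=3.
Step 8. [r8c2∈{1,2,5}] r8c2 is the only open cell in row 8 admitting 1, so r8c2=1.
Step 9. [r3c7∈{3}] r3c7's peers cover all but 3 ⇒ r3c7=3.
Step 10. [r2c2∈{3,7}] across col 2, 7 lands solely at r2c2. So r2c2=7.
Step 11. [r2c5∈{1}] r2c5's peers cover all but 1, so r2c5=1.
Step 12. [r4c7∈{5,8}] 5 has one home in row 4: r4c7 ⇒ r4c7=5.
Step 13. [r8c9∈{2}] r8c9 has the single candidate 2, so r8c9=2.
Step 14. [r5c3∈{2}] only 2 remains possible at r5c3, so r5c3=2.
Step 15. [r3c5∈{8}] only 8 remains possible at r3c5 ⇒ r3c5=8.
Step 16. [r7c1∈{4}] r7c1's peers cover all but 4. So r7c1=4.
Step 17. [r8c6∈{5}] r8c6 has the single candidate 5 ⇒ r8c6=5.
Step 18. [r3c4∈{7}] nothing but 7 survives at r3c4 ⇒ r3c4=7.
Step 19. [r8c8∈{3}] only 3 remains possible at r8c8 ⇒ r8c8=3.
Step 20. [r4c6∈{7}] r4c6's peers cover all but 7. So r4c6=7.
Step 21. [r8c4∈{9}] r8c4 is down to just 9. So r8c4=9.
Step 22. [r1c5∈{5}] only 5 remains possible at r1c5 ⇒ r1c5=5.
Step 23. [r9c2∈{2}] r9c2 has the single candidate 2, so r9c2=2.
Step 24. [r8c7∈{4}] r8c7 has the single candidate 4 ⇒ r8c7=4.
Step 25. [r7c2∈{5}] r7c2 is down to just 5 ⇒ r7c2=5.
Step 26. [r6c6∈{1}] r6c6 has the single candidate 1, so r6c6=1.
Step 27. [r5c4∈{6}] only 6 remains possible at r5c4, so r5c4=6.
Step 28. [r6c9∈{9}] r6c9's peers cover all but 9, so r6c9=9.
Step 29. [r2c1∈{3}] r2c1 is down to just 3, so r2c1=3.
Step 30. [r6c5∈{3}] nothing but 3 survives at r6c5 ⇒ r6c5=3.
Step 31. [r7c4∈{8}] r7c4 is down to just 8 ⇒ r7c4=8.
Step 32. [r6c3∈{4}] nothing but 4 survives at r6c3 ⇒ r6c3=4.
Step 33. [r5c2∈{3}] r5c2's peers cover all but 3. So r5c2=3.
Step 34. [r5c8∈{1}] r5c8 has the single candidate 1, so r5c8=1.
Step 35. [r9c7∈{8}] r9c7's peers cover all but 8, so r9c7=8.
Step 36. [r1c8∈{7}] r1c8 is down to just 7. So r1c8=7.
Step 37. [r2c7∈{9}] r2c7's peers cover all but 9. So r2c7=9.
Step 38. [r3c3∈{1}] only 1 remains possible at r3c3, so r3c3=1.
Step 39. [r2c8∈{2}] only 2 remains possible at r2c8, so r2c8=2.
Step 40. [r4c8∈{8}] r4c8 is down to just 8. So r4c8=8.
Step 41. [r9c1∈{9}] r9c1 has the single candidate 9, so r9c1=9.

Answer: 2 4 8 3 5 9 6 7 1 / 3 7 5 4 1 6 9 2 8 / 6 9 1 7 8 2 3 4 5 / 1 6 9 2 4 7 5 8 3 / 5 3 2 6 9 8 7 1 4 / 7 8 4 5 3 1 2 6 9 / 4 5 6 8 2 3 1 9 7 / 8 1 7 9 6 5 4 3 2 / 9 2 3 1 7 4 8 5 6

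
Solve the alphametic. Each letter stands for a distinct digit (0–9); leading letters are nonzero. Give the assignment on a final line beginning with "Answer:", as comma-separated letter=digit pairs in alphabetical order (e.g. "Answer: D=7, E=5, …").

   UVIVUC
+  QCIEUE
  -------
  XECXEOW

Step 1. [col 1: C + E ≡ W (mod 10)] several values work for E in column 1 (C + E ≡ W (mod 10), carry-in 0); try E=4, so E=4.
Step 2. [col 1: C + E ≡ W (mod 10)] no forcing yet in column 1 (carry-in 0); W=2 is free and consistent — try it. So W=2.
Step 3. [X] adding two 6-digit numbers gives at most 6+1 digits, and here it does — X is that final carry and must be 1, so X=1.
Step 4. [col 1: C + E ≡ W (mod 10)] column 1 reads C+E+carry(0)=W with E=4, W=2; with digits 1,2,4 already taken and all letters distinct, the only value for C is 8. So C=8.
Step 5. [col 2: U + U ≡ O (mod 10)] O=3 is one option consistent with column 2 (U + U ≡ O (mod 10), carry-in 1) — take it ⇒ O=3.
Step 6. [col 2: U + U ≡ O (mod 10)] from column 2 (O=3, carry-in 1, digits 1,2,3,4,8 already taken and all letters distinct): U must equal 6, so U=6.
Step 7. [col 3: V + E ≡ E (mod 10)] column 3 reads V+E+carry(1)=E with E=4; with digits 1,2,3,4,6,8 already taken and all letters distinct, the only value for V is 9 ⇒ V=9.
Step 8. [col 4: I + I ≡ X (mod 10)] several values work for I in column 4 (I + I ≡ X (mod 10), carry-in 1); try I=5, so I=5.
Step 9. [col 6: U + Q ≡ E (mod 10)] from column 6 (U=6, E=4, carry-in 1, digits 1,2,3,4,5,6,8,9 already taken and all letters distinct): Q must equal 7 ⇒ Q=7.

Answer: C=8, E=4, I=5, O=3, Q=7, U=6, V=9, W=2, X=1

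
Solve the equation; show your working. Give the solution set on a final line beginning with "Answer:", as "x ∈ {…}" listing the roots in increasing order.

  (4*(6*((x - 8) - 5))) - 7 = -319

Step 1. [(4*(6*((x - 8) - 5))) - 7 = -319] -7 is outermost — add 7 both sides ⇒ sub: 4*(6*((x - 8) - 5)) = -312.
Step 2. [4*(6*((x - 8) - 5)) = -312] divide by the outer 4, so div: 6*((x - 8) - 5) = -78.
Step 3. [6*((x - 8) - 5) = -78] divide by the outer 6 ⇒ div: (x - 8) - 5 = -13.
Step 4. [(x - 8) - 5 = -13] 5 comes off first (add 5) ⇒ sub: x - 8 = -8.
Step 5. [x - 8 = -8] peel the -8: add 8 from each side, so sub: x = 0.

Answer: x ∈ {0}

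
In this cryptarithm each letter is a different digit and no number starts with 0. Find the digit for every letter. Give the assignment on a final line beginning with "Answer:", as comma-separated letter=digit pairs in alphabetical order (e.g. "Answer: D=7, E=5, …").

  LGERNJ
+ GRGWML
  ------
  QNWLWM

Step 1. [col 1: J + L ≡ M (mod 10)] no forcing yet in column 1 (carry-in 0); M=4 is free and consistent — try it, so M=4.
Step 2. [col 1: J + L ≡ M (mod 10)] J=1 is one option consistent with column 1 (J + L ≡ M (mod 10), carry-in 0) — take it ⇒ J=1.
Step 3. [col 1: J + L ≡ M (mod 10)] from column 1 (J=1, M=4, carry-in 0, digits 1,4 already taken and all letters distinct): L must equal 3, so L=3.
Step 4. [col 2: N + M ≡ W (mod 10)] several values work for N in column 2 (N + M ≡ W (mod 10), carry-in 0); try N=2. So N=2.
Step 5. [col 2: N + M ≡ W (mod 10)] from column 2 (N=2, M=4, carry-in 0, digits 1,2,3,4 already taken and all letters distinct): W must equal 6 ⇒ W=6.
Step 6. [col 3: R + W ≡ L (mod 10)] in column 3 we have R+W≡L with carry-in 0; given W=6, L=3 and digits 1,2,3,4,6 already taken and all letters distinct, that pins R to 7 ⇒ R=7.
Step 7. [col 4: E + G ≡ W (mod 10)] column 4 (E + G ≡ W (mod 10), carry-in 1) doesn't pin E yet; pick E=0 and continue. So E=0.
Step 8. [col 4: E + G ≡ W (mod 10)] column 4 reads E+G+carry(1)=W with E=0, W=6; with digits 0,1,2,3,4,6,7 already taken and all letters distinct, the only value for G is 5, so G=5.
Step 9. [col 6: L + G ≡ Q (mod 10)] from column 6 (L=3, G=5, carry-in 1, digits 0,1,2,3,4,5,6,7 already taken and all letters distinct): Q must equal 9 ⇒ Q=9.

Answer: E=0, G=5, J=1, L=3, M=4, N=2, Q=9, R=7, W=6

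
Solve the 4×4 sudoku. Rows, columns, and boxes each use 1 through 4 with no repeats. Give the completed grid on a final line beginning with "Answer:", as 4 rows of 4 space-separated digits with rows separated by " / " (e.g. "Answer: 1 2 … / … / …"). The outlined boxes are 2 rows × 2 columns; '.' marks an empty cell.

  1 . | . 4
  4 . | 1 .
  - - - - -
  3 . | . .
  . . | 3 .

Step 1. [r4c2∈{1,2,4}] r4c2 is the only open cell in row 4 admitting 4, so r4c2=4.
Step 2. [r1c3∈{2}] only 2 remains possible at r1c3. So r1c3=2.
Step 3. [r3c2∈{1,2}] 1 has one home in col 2: r3c2 ⇒ r3c2=1.
Step 4. [r3c4∈{2}] only 2 remains possible at r3c4, so r3c4=2.
Step 5. [r1c2∈{3}] r1c2 is down to just 3 ⇒ r1c2=3.
Step 6. [r4c4∈{1}] r4c4 is down to just 1, so r4c4=1.
Step 7. [r2c4∈{3}] nothing but 3 survives at r2c4. So r2c4=3.
Step 8. [r2c2∈{2}] r2c2's peers cover all but 2 ⇒ r2c2=2.
Step 9. [r3c3∈{4}] nothing but 4 survives at r3c3 ⇒ r3c3=4.
Step 10. [r4c1∈{2}] only 2 remains possible at r4c1, so r4c1=2.

Answer: 1 3 2 4 / 4 2 1 3 / 3 1 4 2 / 2 4 3 1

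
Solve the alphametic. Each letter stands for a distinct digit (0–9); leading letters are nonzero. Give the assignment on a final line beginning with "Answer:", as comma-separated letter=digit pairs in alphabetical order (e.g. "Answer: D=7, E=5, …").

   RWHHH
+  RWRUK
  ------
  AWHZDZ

Step 1. [col 1: H + K ≡ Z (mod 10)] no forcing yet in column 1 (carry-in 0); Z=4 is free and consistent — try it. So Z=4.
Step 2. [A] adding two 5-digit numbers gives at most 5+1 digits, and here it does — A is that final carry and must be 1 ⇒ A=1.
Step 3. [col 1: H + K ≡ Z (mod 10)] H=5 is one option consistent with column 1 (H + K ≡ Z (mod 10), carry-in 0) — take it ⇒ H=5.
Step 4. [col 1: H + K ≡ Z (mod 10)] from column 1 (H=5, Z=4, carry-in 0, digits 1,4,5 already taken and all letters distinct): K must equal 9, so K=9.
Step 5. [col 2: H + U ≡ D (mod 10)] column 2 (H + U ≡ D (mod 10), carry-in 1) doesn't pin D yet; pick D=2 and continue ⇒ D=2.
Step 6. [col 2: H + U ≡ D (mod 10)] from column 2 (H=5, D=2, carry-in 1, digits 1,2,4,5,9 already taken and all letters distinct): U must equal 6. So U=6.
Step 7. [col 3: H + R ≡ Z (mod 10)] in column 3 we have H+R≡Z with carry-in 1; given H=5, Z=4 and digits 1,2,4,5,6,9 already taken and all letters distinct, that pins R to 8. So R=8.
Step 8. [col 4: W + W ≡ H (mod 10)] in column 4 we have W+W≡H with carry-in 1; given H=5 and digits 1,2,4,5,6,8,9 already taken and all letters distinct, that pins W to 7, so W=7.

Answer: A=1, D=2, H=5, K=9, R=8, U=6, W=7, Z=4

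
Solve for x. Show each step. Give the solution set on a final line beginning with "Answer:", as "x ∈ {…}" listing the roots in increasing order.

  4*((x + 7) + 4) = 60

Step 1. [4*((x + 7) + 4) = 60] divide by the outer 4. So div: (x + 7) + 4 = 15.
Step 2. [(x + 7) + 4 = 15] 4 comes off first (subtract 4) ⇒ sub: x + 7 = 11.
Step 3. [x + 7 = 11] the outer +7 inverts by subtracting 7, so sub: x = 4.

Answer: x ∈ {4}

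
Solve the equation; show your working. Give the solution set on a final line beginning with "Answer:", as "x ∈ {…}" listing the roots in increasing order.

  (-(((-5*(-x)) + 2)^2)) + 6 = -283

Step 1. [(-(((-5*(-x)) + 2)^2)) + 6 = -283] peel the +6: subtract 6 from each side. So sub: -(((-5*(-x)) + 2)^2) = -289.
Step 2. [-(((-5*(-x)) + 2)^2) = -289] flip signs both sides ⇒ neg: ((-5*(-x)) + 2)^2 = 289.
Step 3. [((-5*(-x)) + 2)^2 = 289] 289 ≥ 0, LHS is (·)² — take ±√ ⇒ sqrt: (-5*(-x)) + 2 = 17 or -17.
Step 4. [(-5*(-x)) + 2 = 17 or -17] peel the +2: subtract 2 from each side, so sub: -5*(-x) = 15 or -19.
Step 5. [-5*(-x) = 15 or -19] -5·(inner) — divide through by -5, so div: -x = -3 or 19/5.
Step 6. [-x = -3 or 19/5] LHS negated; negate both sides ⇒ neg: x = 3 or -19/5.

Answer: x ∈ {-19/5, 3}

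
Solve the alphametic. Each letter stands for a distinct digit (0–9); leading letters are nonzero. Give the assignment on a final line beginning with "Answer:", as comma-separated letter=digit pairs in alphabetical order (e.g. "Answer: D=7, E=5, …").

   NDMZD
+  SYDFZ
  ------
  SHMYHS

Step 1. [col 1: D + Z ≡ S (mod 10)] no forcing yet in column 1 (carry-in 0); S=1 is free and consistent — try it, so S=1.
Step 2. [col 1: D + Z ≡ S (mod 10)] column 1 (D + Z ≡ S (mod 10), carry-in 0) doesn't pin Z yet; pick Z=7 and continue, so Z=7.
Step 3. [col 1: D + Z ≡ S (mod 10)] from column 1 (Z=7, S=1, carry-in 0, digits 1,7 already taken and all letters distinct): D must equal 4 ⇒ D=4.
Step 4. [col 2: Z + F ≡ H (mod 10)] column 2 (Z + F ≡ H (mod 10), carry-in 1) doesn't pin F yet; pick F=2 and continue. So F=2.
Step 5. [col 2: Z + F ≡ H (mod 10)] in column 2 we have Z+F≡H with carry-in 1; given Z=7, F=2 and digits 1,2,4,7 already taken and all letters distinct, that pins H to 0, so H=0.
Step 6. [col 3: M + D ≡ Y (mod 10)] no forcing yet in column 3 (carry-in 1); M=8 is free and consistent — try it, so M=8.
Step 7. [col 3: M + D ≡ Y (mod 10)] in column 3 we have M+D≡Y with carry-in 1; given M=8, D=4 and digits 0,1,2,4,7,8 already taken and all letters distinct, that pins Y to 3 ⇒ Y=3.
Step 8. [col 5: N + S ≡ H (mod 10)] column 5: given S=1, H=0, carry-in 0, and digits 0,1,2,3,4,7,8 already taken and all letters distinct, N+S≡H (mod 10) forces N=9, so N=9.

Answer: D=4, F=2, H=0, M=8, N=9, S=1, Y=3, Z=7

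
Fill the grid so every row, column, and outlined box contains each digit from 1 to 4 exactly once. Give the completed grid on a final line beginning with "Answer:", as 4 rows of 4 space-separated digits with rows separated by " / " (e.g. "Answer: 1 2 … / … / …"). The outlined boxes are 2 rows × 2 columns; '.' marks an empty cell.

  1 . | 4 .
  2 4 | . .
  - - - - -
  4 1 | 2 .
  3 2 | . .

Step 1. [r2c3∈{1,3}] 3 has one home in col 3: r2c3, so r2c3=3.
Step 2. [r4c4∈{1,4}] 4 has one home in row 4: r4c4, so r4c4=4.
Step 3. [r2c4∈{1}] r2c4 has the single candidate 1. So r2c4=1.
Step 4. [r3c4∈{3}] r3c4 is down to just 3 ⇒ r3c4=3.
Step 5. [r1c4∈{2}] r1c4 has the single candidate 2. So r1c4=2.
Step 6. [r4c3∈{1}] r4c3 has the single candidate 1, so r4c3=1.
Step 7. [r1c2∈{3}] r1c2 is down to just 3, so r1c2=3.

Answer: 1 3 4 2 / 2 4 3 1 / 4 1 2 3 / 3 2 1 4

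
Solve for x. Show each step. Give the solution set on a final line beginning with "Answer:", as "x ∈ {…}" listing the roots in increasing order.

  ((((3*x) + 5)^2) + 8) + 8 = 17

Step 1. [((((3*x) + 5)^2) + 8) + 8 = 17] the outer +8 inverts by subtracting 8. So sub: (((3*x) + 5)^2) + 8 = 9.
Step 2. [(((3*x) + 5)^2) + 8 = 9] +8 is outermost — subtract 8 both sides ⇒ sub: ((3*x) + 5)^2 = 1.
Step 3. [((3*x) + 5)^2 = 1] 1 ≥ 0, LHS is (·)² — take ±√. So sqrt: (3*x) + 5 = 1 or -1.
Step 4. [(3*x) + 5 = 1 or -1] +5 is outermost — subtract 5 both sides. So sub: 3*x = -4 or -6.
Step 5. [3*x = -4 or -6] divide by the outer 3. So div: x = -4/3 or -2.

Answer: x ∈ {-2, -4/3}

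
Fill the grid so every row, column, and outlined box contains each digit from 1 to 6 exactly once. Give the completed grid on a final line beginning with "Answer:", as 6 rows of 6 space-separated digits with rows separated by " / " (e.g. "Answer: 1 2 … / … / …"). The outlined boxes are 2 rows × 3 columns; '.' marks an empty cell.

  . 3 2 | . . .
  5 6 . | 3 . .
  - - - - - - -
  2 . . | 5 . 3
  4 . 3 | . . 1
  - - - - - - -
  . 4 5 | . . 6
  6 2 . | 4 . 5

Step 1. [r6c3∈{1}] only 1 remains possible at r6c3, so r6c3=1.
Step 2. [r2c5∈{1,2,4}] 1 has one home in row 2: r2c5, so r2c5=1.
Step 3. [r1c4∈{6}] r1c4's peers cover all but 6 ⇒ r1c4=6.
Step 4. [r4c4∈{2}] r4c4 has the single candidate 2 ⇒ r4c4=2.
Step 5. [r1c6∈{4}] only 4 remains possible at r1c6. So r1c6=4.
Step 6. [r3c3∈{6}] only 6 remains possible at r3c3. So r3c3=6.
Step 7. [r6c5∈{3}] only 3 remains possible at r6c5 ⇒ r6c5=3.
Step 8. [r2c3∈{4}] r2c3 is down to just 4, so r2c3=4.
Step 9. [r5c4∈{1}] r5c4 has the single candidate 1 ⇒ r5c4=1.
Step 10. [r3c5∈{4}] r3c5 has the single candidate 4. So r3c5=4.
Step 11. [r1c5∈{5}] r1c5's peers cover all but 5 ⇒ r1c5=5.
Step 12. [r4c5∈{6}] r4c5 has the single candidate 6, so r4c5=6.
Step 13. [r3c2∈{1}] nothing but 1 survives at r3c2. So r3c2=1.
Step 14. [r1c1∈{1}] r1c1 has the single candidate 1, so r1c1=1.
Step 15. [r2c6∈{2}] r2c6 has the single candidate 2 ⇒ r2c6=2.
Step 16. [r5c1∈{3}] only 3 remains possible at r5c1. So r5c1=3.
Step 17. [r4c2∈{5}] r4c2 has the single candidate 5. So r4c2=5.
Step 18. [r5c5∈{2}] only 2 remains possible at r5c5 ⇒ r5c5=2.

Answer: 1 3 2 6 5 4 / 5 6 4 3 1 2 / 2 1 6 5 4 3 / 4 5 3 2 6 1 / 3 4 5 1 2 6 / 6 2 1 4 3 5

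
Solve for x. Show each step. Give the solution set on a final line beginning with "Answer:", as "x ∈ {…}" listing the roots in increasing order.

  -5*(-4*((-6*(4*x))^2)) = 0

Step 1. [-5*(-4*((-6*(4*x))^2)) = 0] -5 out front; divide by -5, so div: -4*((-6*(4*x))^2) = 0.
Step 2. [-4*((-6*(4*x))^2) = 0] -4 out front; divide by -4, so div: (-6*(4*x))^2 = 0.
Step 3. [(-6*(4*x))^2 = 0] LHS squared, RHS 0 ≥ 0: apply √ (±). So sqrt: -6*(4*x) = 0.
Step 4. [-6*(4*x) = 0] divide by the outer -6, so div: 4*x = 0.
Step 5. [4*x = 0] 4 out front; divide by 4, so div: x = 0.

Answer: x ∈ {0}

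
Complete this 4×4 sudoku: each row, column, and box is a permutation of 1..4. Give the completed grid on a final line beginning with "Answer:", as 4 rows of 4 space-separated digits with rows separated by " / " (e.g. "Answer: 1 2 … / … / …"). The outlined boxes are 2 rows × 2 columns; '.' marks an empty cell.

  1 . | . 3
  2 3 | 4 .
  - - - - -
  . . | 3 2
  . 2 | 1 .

Step 1. [r3c1∈{4}] nothing but 4 survives at r3c1 ⇒ r3c1=4.
Step 2. [r2c4∈{1}] nothing but 1 survives at r2c4, so r2c4=1.
Step 3. [r3c2∈{1}] only 1 remains possible at r3c2, so r3c2=1.
Step 4. [r4c4∈{4}] r4c4 is down to just 4 ⇒ r4c4=4.
Step 5. [r1c3∈{2}] r1c3 has the single candidate 2, so r1c3=2.
Step 6. [r1c2∈{4}] r1c2 is down to just 4, so r1c2=4.
Step 7. [r4c1∈{3}] nothing but 3 survives at r4c1 ⇒ r4c1=3.

Answer: 1 4 2 3 / 2 3 4 1 / 4 1 3 2 / 3 2 1 4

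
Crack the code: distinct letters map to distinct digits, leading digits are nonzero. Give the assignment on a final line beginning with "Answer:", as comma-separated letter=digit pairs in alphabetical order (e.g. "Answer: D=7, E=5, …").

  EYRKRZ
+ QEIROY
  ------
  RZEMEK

Step 1. [col 1: Z + Y ≡ K (mod 10)] K=0 is one option consistent with column 1 (Z + Y ≡ K (mod 10), carry-in 0) — take it, so K=0.
Step 2. [col 1: Z + Y ≡ K (mod 10)] column 1 (Z + Y ≡ K (mod 10), carry-in 0) doesn't pin Z yet; pick Z=6 and continue ⇒ Z=6.
Step 3. [col 1: Z + Y ≡ K (mod 10)] column 1 reads Z+Y+carry(0)=K with Z=6, K=0; with digits 0,6 already taken and all letters distinct, the only value for Y is 4 ⇒ Y=4.
Step 4. [col 2: R + O ≡ E (mod 10)] several values work for E in column 2 (R + O ≡ E (mod 10), carry-in 1); try E=1, so E=1.
Step 5. [col 2: R + O ≡ E (mod 10)] several values work for O in column 2 (R + O ≡ E (mod 10), carry-in 1); try O=2, so O=2.
Step 6. [col 2: R + O ≡ E (mod 10)] column 2 reads R+O+carry(1)=E with O=2, E=1; with digits 0,1,2,4,6 already taken and all letters distinct, the only value for R is 8. So R=8.
Step 7. [col 3: K + R ≡ M (mod 10)] column 3 reads K+R+carry(1)=M with K=0, R=8; with digits 0,1,2,4,6,8 already taken and all letters distinct, the only value for M is 9. So M=9.
Step 8. [col 4: R + I ≡ E (mod 10)] in column 4 we have R+I≡E with carry-in 0; given R=8, E=1 and digits 0,1,2,4,6,8,9 already taken and all letters distinct, that pins I to 3, so I=3.
Step 9. [col 6: E + Q ≡ R (mod 10)] from column 6 (E=1, R=8, carry-in 0, digits 0,1,2,3,4,6,8,9 already taken and all letters distinct): Q must equal 7 ⇒ Q=7.

Answer: E=1, I=3, K=0, M=9, O=2, Q=7, R=8, Y=4, Z=6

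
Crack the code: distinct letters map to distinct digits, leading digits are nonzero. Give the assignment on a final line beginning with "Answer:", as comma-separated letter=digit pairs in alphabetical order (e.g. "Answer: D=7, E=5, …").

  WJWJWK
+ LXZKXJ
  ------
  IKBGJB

Step 1. [col 1: K + J ≡ B (mod 10)] column 1 (K + J ≡ B (mod 10), carry-in 0) doesn't pin K yet; pick K=1 and continue. So K=1.
Step 2. [col 1: K + J ≡ B (mod 10)] no forcing yet in column 1 (carry-in 0); J=3 is free and consistent — try it ⇒ J=3.
Step 3. [col 1: K + J ≡ B (mod 10)] column 1 reads K+J+carry(0)=B with K=1, J=3; with digits 1,3 already taken and all letters distinct, the only value for B is 4 ⇒ B=4.
Step 4. [col 2: W + X ≡ J (mod 10)] no forcing yet in column 2 (carry-in 0); W=6 is free and consistent — try it, so W=6.
Step 5. [col 2: W + X ≡ J (mod 10)] column 2 reads W+X+carry(0)=J with W=6, J=3; with digits 1,3,4,6 already taken and all letters distinct, the only value for X is 7 ⇒ X=7.
Step 6. [col 3: J + K ≡ G (mod 10)] from column 3 (J=3, K=1, carry-in 1, digits 1,3,4,6,7 already taken and all letters distinct): G must equal 5. So G=5.
Step 7. [col 4: W + Z ≡ B (mod 10)] column 4: given W=6, B=4, carry-in 0, and digits 1,3,4,5,6,7 already taken and all letters distinct, W+Z≡B (mod 10) forces Z=8. So Z=8.
Step 8. [col 6: W + L ≡ I (mod 10)] column 6 reads W+L+carry(1)=I with W=6; with digits 1,3,4,5,6,7,8 already taken and all letters distinct, the only value for I is 9. So I=9.
Step 9. [col 6: W + L ≡ I (mod 10)] column 6: given W=6, I=9, carry-in 1, and digits 1,3,4,5,6,7,8,9 already taken and all letters distinct, W+L≡I (mod 10) forces L=2 ⇒ L=2.

Answer: B=4, G=5, I=9, J=3, K=1, L=2, W=6, X=7, Z=8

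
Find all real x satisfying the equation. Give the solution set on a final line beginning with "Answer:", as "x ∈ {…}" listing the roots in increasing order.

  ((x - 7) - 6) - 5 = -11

Step 1. [((x - 7) - 6) - 5 = -11] add 5: x sits inside (… - 5) ⇒ sub: (x - 7) - 6 = -6.
Step 2. [(x - 7) - 6 = -6] peel the -6: add 6 from each side. So sub: x - 7 = 0.
Step 3. [x - 7 = 0] -7 is outermost — add 7 both sides. So sub: x = 7.

Answer: x ∈ {7}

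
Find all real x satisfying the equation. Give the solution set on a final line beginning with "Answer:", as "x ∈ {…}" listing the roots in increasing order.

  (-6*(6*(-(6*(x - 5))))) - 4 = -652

Step 1. [(-6*(6*(-(6*(x - 5))))) - 4 = -652] -4 is outermost — add 4 both sides, so sub: -6*(6*(-(6*(x - 5)))) = -648.
Step 2. [-6*(6*(-(6*(x - 5)))) = -648] LHS = -6·(…); ÷-6 both sides. So div: 6*(-(6*(x - 5))) = 108.
Step 3. [6*(-(6*(x - 5))) = 108] 6·(inner) — divide through by 6 ⇒ div: -(6*(x - 5)) = 18.
Step 4. [-(6*(x - 5)) = 18] flip signs both sides ⇒ neg: 6*(x - 5) = -18.
Step 5. [6*(x - 5) = -18] 6·(inner) — divide through by 6 ⇒ div: x - 5 = -3.
Step 6. [x - 5 = -3] 5 comes off first (add 5), so sub: x = 2.

Answer: x ∈ {2}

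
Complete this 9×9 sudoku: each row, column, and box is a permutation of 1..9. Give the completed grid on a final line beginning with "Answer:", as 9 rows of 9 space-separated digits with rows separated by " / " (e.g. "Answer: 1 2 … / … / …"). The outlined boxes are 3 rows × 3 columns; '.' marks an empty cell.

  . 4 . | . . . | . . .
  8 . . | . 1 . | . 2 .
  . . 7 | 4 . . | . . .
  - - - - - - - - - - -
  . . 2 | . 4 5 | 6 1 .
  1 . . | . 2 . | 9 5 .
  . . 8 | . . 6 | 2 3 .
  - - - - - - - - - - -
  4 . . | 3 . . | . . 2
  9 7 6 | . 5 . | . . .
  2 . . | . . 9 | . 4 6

Step 1. [r8c8∈{8}] r8c8's peers cover all but 8. So r8c8=8.
Step 2. [r5c6∈{3,7,8}] 3 has one home in box 5: r5c6, so r5c6=3.
Step 3. [r2c6∈{7}] r2c6 is down to just 7. So r2c6=7.
Step 4. [r3c2∈{1,2,3,5,6,9}] across col 2, 2 lands solely at r3c2 ⇒ r3c2=2.
Step 5. [r3c6∈{8}] r3c6 is down to just 8, so r3c6=8.
Step 6. [r1c3∈{1,3,5,9}] 1 has one home in box 1: r1c3. So r1c3=1.
Step 7. [r2c3∈{3,5,9}] r2c3 is the only open cell in col 3 admitting 9, so r2c3=9.
Step 8. [r7c6∈{1}] nothing but 1 survives at r7c6. So r7c6=1.
Step 9. [r7c3∈{5}] nothing but 5 survives at r7c3, so r7c3=5.
Step 10. [r9c7∈{1,3,5,7}] across row 9, 5 lands solely at r9c7. So r9c7=5.
Step 11. [r7c5∈{6,7,8}] row 7 places 6 nowhere but r7c5. So r7c5=6.
Step 12. [r9c5∈{7,8}] 8 has one home in col 5: r9c5, so r9c5=8.
Step 13. [r6c5∈{7,9}] across col 5, 7 lands solely at r6c5. So r6c5=7.
Step 14. [r5c9∈{4,7,8}] across row 5, 7 lands solely at r5c9 ⇒ r5c9=7.
Step 15. [r7c8∈{7,9}] in row 7, 9 fits only at r7c8 ⇒ r7c8=9.
Step 16. [r6c1∈{5}] r6c1's peers cover all but 5 ⇒ r6c1=5.
Step 17. [r3c9∈{1,3,5,9}] row 3 places 5 nowhere but r3c9 ⇒ r3c9=5.
Step 18. [r1c9∈{3,8,9}] in col 9, 9 fits only at r1c9, so r1c9=9.
Step 19. [r1c4∈{2,5,6}] row 1 places 5 nowhere but r1c4 ⇒ r1c4=5.
Step 20. [r1c5∈{3}] r1c5 is down to just 3 ⇒ r1c5=3.
Step 21. [r1c1∈{6}] r1c1 has the single candidate 6 ⇒ r1c1=6.
Step 22. [r3c1∈{3}] nothing but 3 survives at r3c1. So r3c1=3.
Step 23. [r4c2∈{3,9}] across row 4, 3 lands solely at r4c2 ⇒ r4c2=3.
Step 24. [r8c9∈{1,3}] in col 9, 1 fits only at r8c9 ⇒ r8c9=1.
Step 25. [r4c4∈{8,9}] 9 has one home in row 4: r4c4. So r4c4=9.
Step 26. [r2c9∈{3,4}] col 9 places 3 nowhere but r2c9. So r2c9=3.
Step 27. [r7c7∈{7}] r7c7's peers cover all but 7. So r7c7=7.
Step 28. [r8c6∈{2,4}] row 8 places 4 nowhere but r8c6 ⇒ r8c6=4.
Step 29. [r8c7∈{3}] r8c7's peers cover all but 3 ⇒ r8c7=3.
Step 30. [r6c9∈{4}] r6c9's peers cover all but 4, so r6c9=4.
Step 31. [r6c2∈{9}] nothing but 9 survives at r6c2. So r6c2=9.
Step 32. [r5c3∈{4}] r5c3 is down to just 4. So r5c3=4.
Step 33. [r9c3∈{3}] r9c3 is down to just 3. So r9c3=3.
Step 34. [r1c6∈{2}] nothing but 2 survives at r1c6, so r1c6=2.
Step 35. [r8c4∈{2}] only 2 remains possible at r8c4, so r8c4=2.
Step 36. [r4c9∈{8}] r4c9's peers cover all but 8 ⇒ r4c9=8.
Step 37. [r1c8∈{7}] only 7 remains possible at r1c8, so r1c8=7.
Step 38. [r3c5∈{9}] r3c5 has the single candidate 9, so r3c5=9.
Step 39. [r6c4∈{1}] nothing but 1 survives at r6c4 ⇒ r6c4=1.
Step 40. [r2c7∈{4}] r2c7 is down to just 4. So r2c7=4.
Step 41. [r3c7∈{1}] only 1 remains possible at r3c7, so r3c7=1.
Step 42. [r5c4∈{8}] r5c4 is down to just 8. So r5c4=8.
Step 43. [r4c1∈{7}] r4c1's peers cover all but 7 ⇒ r4c1=7.
Step 44. [r7c2∈{8}] only 8 remains possible at r7c2, so r7c2=8.
Step 45. [r5c2∈{6}] r5c2 has the single candidate 6 ⇒ r5c2=6.
Step 46. [r9c2∈{1}] r9c2's peers cover all but 1, so r9c2=1.
Step 47. [r9c4∈{7}] r9c4 has the single candidate 7, so r9c4=7.
Step 48. [r1c7∈{8}] nothing but 8 survives at r1c7, so r1c7=8.
Step 49. [r2c2∈{5}] r2c2 is down to just 5. So r2c2=5.
Step 50. [r2c4∈{6}] r2c4 is down to just 6. So r2c4=6.
Step 51. [r3c8∈{6}] nothing but 6 survives at r3c8. So r3c8=6.

Answer: 6 4 1 5 3 2 8 7 9 / 8 5 9 6 1 7 4 2 3 / 3 2 7 4 9 8 1 6 5 / 7 3 2 9 4 5 6 1 8 / 1 6 4 8 2 3 9 5 7 / 5 9 8 1 7 6 2 3 4 / 4 8 5 3 6 1 7 9 2 / 9 7 6 2 5 4 3 8 1 / 2 1 3 7 8 9 5 4 6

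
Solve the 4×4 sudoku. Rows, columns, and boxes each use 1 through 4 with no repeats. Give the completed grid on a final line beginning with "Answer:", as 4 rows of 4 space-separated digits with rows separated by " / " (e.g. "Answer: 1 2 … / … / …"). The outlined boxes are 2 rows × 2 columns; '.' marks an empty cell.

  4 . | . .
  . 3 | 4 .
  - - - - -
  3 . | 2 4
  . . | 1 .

Step 1. [r2c1∈{1,2}] 1 has one home in col 1: r2c1. So r2c1=1.
Step 2. [r1c2∈{2}] r1c2's peers cover all but 2, so r1c2=2.
Step 3. [r1c3∈{3}] nothing but 3 survives at r1c3. So r1c3=3.
Step 4. [r3c2∈{1}] nothing but 1 survives at r3c2, so r3c2=1.
Step 5. [r4c1∈{2}] r4c1 is down to just 2 ⇒ r4c1=2.
Step 6. [r2c4∈{2}] r2c4 is down to just 2 ⇒ r2c4=2.
Step 7. [r4c2∈{4}] r4c2's peers cover all but 4, so r4c2=4.
Step 8. [r1c4∈{1}] r1c4 has the single candidate 1, so r1c4=1.
Step 9. [r4c4∈{3}] r4c4's peers cover all but 3. So r4c4=3.

Answer: 4 2 3 1 / 1 3 4 2 / 3 1 2 4 / 2 4 1 3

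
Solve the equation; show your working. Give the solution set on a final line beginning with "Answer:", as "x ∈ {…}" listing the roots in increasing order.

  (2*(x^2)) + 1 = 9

Step 1. [(2*(x^2)) + 1 = 9] 1 comes off first (subtract 1), so sub: 2*(x^2) = 8.
Step 2. [2*(x^2) = 8] LHS = 2·(…); ÷2 both sides ⇒ div: x^2 = 4.
Step 3. [x^2 = 4] √ both sides: 4 ≥ 0 gives two branches ⇒ sqrt: x = 2 or -2.

Answer: x ∈ {-2, 2}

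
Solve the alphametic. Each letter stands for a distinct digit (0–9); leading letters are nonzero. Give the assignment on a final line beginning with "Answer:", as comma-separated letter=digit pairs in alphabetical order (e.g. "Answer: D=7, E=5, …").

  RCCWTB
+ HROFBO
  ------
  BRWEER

Step 1. [col 1: B + O ≡ R (mod 10)] column 1 (B + O ≡ R (mod 10), carry-in 0) doesn't pin O yet; pick O=4 and continue ⇒ O=4.
Step 2. [col 1: B + O ≡ R (mod 10)] B=7 is one option consistent with column 1 (B + O ≡ R (mod 10), carry-in 0) — take it. So B=7.
Step 3. [col 1: B + O ≡ R (mod 10)] in column 1 we have B+O≡R with carry-in 0; given B=7, O=4 and digits 4,7 already taken and all letters distinct, that pins R to 1, so R=1.
Step 4. [col 2: T + B ≡ E (mod 10)] E=6 is one option consistent with column 2 (T + B ≡ E (mod 10), carry-in 1) — take it. So E=6.
Step 5. [col 2: T + B ≡ E (mod 10)] column 2 reads T+B+carry(1)=E with B=7, E=6; with digits 1,4,6,7 already taken and all letters distinct, the only value for T is 8 ⇒ T=8.
Step 6. [col 3: W + F ≡ E (mod 10)] several values work for F in column 3 (W + F ≡ E (mod 10), carry-in 1); try F=2 ⇒ F=2.
Step 7. [col 3: W + F ≡ E (mod 10)] in column 3 we have W+F≡E with carry-in 1; given F=2, E=6 and digits 1,2,4,6,7,8 already taken and all letters distinct, that pins W to 3, so W=3.
Step 8. [col 4: C + O ≡ W (mod 10)] column 4: given O=4, W=3, carry-in 0, and digits 1,2,3,4,6,7,8 already taken and all letters distinct, C+O≡W (mod 10) forces C=9 ⇒ C=9.
Step 9. [col 6: R + H ≡ B (mod 10)] from column 6 (R=1, B=7, carry-in 1, digits 1,2,3,4,6,7,8,9 already taken and all letters distinct): H must equal 5 ⇒ H=5.

Answer: B=7, C=9, E=6, F=2, H=5, O=4, R=1, T=8, W=3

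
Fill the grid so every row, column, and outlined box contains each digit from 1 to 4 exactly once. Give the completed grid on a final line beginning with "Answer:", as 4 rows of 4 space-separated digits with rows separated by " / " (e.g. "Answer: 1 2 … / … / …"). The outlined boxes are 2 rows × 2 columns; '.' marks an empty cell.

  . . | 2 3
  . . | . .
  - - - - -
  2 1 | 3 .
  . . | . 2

Step 1. [r1c2∈{4}] r1c2 has the single candidate 4 ⇒ r1c2=4.
Step 2. [r2c4∈{1,4}] in col 4, 1 fits only at r2c4. So r2c4=1.
Step 3. [r4c2∈{3}] r4c2 has the single candidate 3 ⇒ r4c2=3.
Step 4. [r4c1∈{4}] r4c1's peers cover all but 4, so r4c1=4.
Step 5. [r2c2∈{2}] nothing but 2 survives at r2c2. So r2c2=2.
Step 6. [r2c3∈{4}] r2c3's peers cover all but 4 ⇒ r2c3=4.
Step 7. [r2c1∈{3}] nothing but 3 survives at r2c1, so r2c1=3.
Step 8. [r3c4∈{4}] r3c4's peers cover all but 4 ⇒ r3c4=4.
Step 9. [r1c1∈{1}] r1c1's peers cover all but 1, so r1c1=1.
Step 10. [r4c3∈{1}] r4c3 has the single candidate 1, so r4c3=1.

Answer: 1 4 2 3 / 3 2 4 1 / 2 1 3 4 / 4 3 1 2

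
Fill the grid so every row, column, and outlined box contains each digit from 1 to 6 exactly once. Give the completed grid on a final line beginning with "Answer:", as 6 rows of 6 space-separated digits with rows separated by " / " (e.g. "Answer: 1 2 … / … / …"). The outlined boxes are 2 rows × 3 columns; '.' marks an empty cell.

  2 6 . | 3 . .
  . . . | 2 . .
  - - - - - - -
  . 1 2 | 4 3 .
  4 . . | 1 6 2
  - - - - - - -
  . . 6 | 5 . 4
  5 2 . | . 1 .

Step 1. [r2c2∈{3,4,5}] r2c2 is the only open cell in col 2 admitting 4 ⇒ r2c2=4.
Step 2. [r2c5∈{5}] nothing but 5 survives at r2c5, so r2c5=5.
Step 3. [r5c2∈{3}] only 3 remains possible at r5c2, so r5c2=3.
Step 4. [r4c3∈{3,5}] in row 4, 3 fits only at r4c3, so r4c3=3.
Step 5. [r2c3∈{1}] r2c3's peers cover all but 1 ⇒ r2c3=1.
Step 6. [r6c4∈{6}] r6c4 is down to just 6, so r6c4=6.
Step 7. [r2c1∈{3}] r2c1 has the single candidate 3 ⇒ r2c1=3.
Step 8. [r5c5∈{2}] r5c5 is down to just 2 ⇒ r5c5=2.
Step 9. [r5c1∈{1}] r5c1's peers cover all but 1, so r5c1=1.
Step 10. [r6c3∈{4}] r6c3 has the single candidate 4 ⇒ r6c3=4.
Step 11. [r1c6∈{1}] nothing but 1 survives at r1c6. So r1c6=1.
Step 12. [r1c3∈{5}] nothing but 5 survives at r1c3 ⇒ r1c3=5.
Step 13. [r3c1∈{6}] r3c1's peers cover all but 6. So r3c1=6.
Step 14. [r2c6∈{6}] r2c6's peers cover all but 6. So r2c6=6.
Step 15. [r6c6∈{3}] nothing but 3 survives at r6c6. So r6c6=3.
Step 16. [r4c2∈{5}] only 5 remains possible at r4c2 ⇒ r4c2=5.
Step 17. [r1c5∈{4}] r1c5's peers cover all but 4 ⇒ r1c5=4.
Step 18. [r3c6∈{5}] r3c6 is down to just 5. So r3c6=5.

Answer: 2 6 5 3 4 1 / 3 4 1 2 5 6 / 6 1 2 4 3 5 / 4 5 3 1 6 2 / 1 3 6 5 2 4 / 5 2 4 6 1 3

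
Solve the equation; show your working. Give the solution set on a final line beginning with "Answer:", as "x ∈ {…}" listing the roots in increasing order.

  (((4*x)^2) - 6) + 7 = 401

Step 1. [(((4*x)^2) - 6) + 7 = 401] subtract 7: x sits inside (… + 7) ⇒ sub: ((4*x)^2) - 6 = 394.
Step 2. [((4*x)^2) - 6 = 394] -6 is outermost — add 6 both sides, so sub: (4*x)^2 = 400.
Step 3. [(4*x)^2 = 400] 400 ≥ 0, LHS is (·)² — take ±√ ⇒ sqrt: 4*x = 20 or -20.
Step 4. [4*x = 20 or -20] 4·(inner) — divide through by 4, so div: x = 5 or -5.

Answer: x ∈ {-5, 5}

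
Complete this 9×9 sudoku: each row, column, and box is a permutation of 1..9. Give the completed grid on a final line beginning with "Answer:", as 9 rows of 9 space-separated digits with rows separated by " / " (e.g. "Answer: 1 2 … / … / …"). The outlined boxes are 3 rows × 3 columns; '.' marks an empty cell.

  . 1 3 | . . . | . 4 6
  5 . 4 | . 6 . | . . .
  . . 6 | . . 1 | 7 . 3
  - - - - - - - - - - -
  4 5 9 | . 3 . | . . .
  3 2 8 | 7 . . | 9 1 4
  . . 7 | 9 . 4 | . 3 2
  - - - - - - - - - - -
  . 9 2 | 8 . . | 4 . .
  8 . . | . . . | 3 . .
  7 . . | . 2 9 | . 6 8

Step 1. [r5c5∈{5}] r5c5's peers cover all but 5. So r5c5=5.
Step 2. [r4c4∈{1,2,6}] row 4 places 1 nowhere but r4c4, so r4c4=1.
Step 3. [r8c8∈{2,5,7,9}] 2 has one home in row 8: r8c8, so r8c8=2.
Step 4. [r7c6∈{3,5,6,7}] across row 7, 3 lands solely at r7c6. So r7c6=3.
Step 5. [r6c5∈{8}] r6c5 is down to just 8. So r6c5=8.
Step 6. [r8c4∈{4,5,6}] col 4 places 6 nowhere but r8c4 ⇒ r8c4=6.
Step 7. [r8c9∈{1,5,7,9}] r8c9 is the only open cell in row 8 admitting 9, so r8c9=9.
Step 8. [r7c9∈{1,5,7}] across col 9, 5 lands solely at r7c9. So r7c9=5.
Step 9. [r3c8∈{5,8,9}] r3c8 is the only open cell in col 8 admitting 5, so r3c8=5.
Step 10. [r4c6∈{2,6}] across row 4, 2 lands solely at r4c6, so r4c6=2.
Step 11. [r9c7∈{1}] only 1 remains possible at r9c7. So r9c7=1.
Step 12. [r8c3∈{1,5}] in col 3, 1 fits only at r8c3, so r8c3=1.
Step 13. [r8c6∈{5,7}] 5 has one home in row 8: r8c6. So r8c6=5.
Step 14. [r9c4∈{4}] r9c4 has the single candidate 4. So r9c4=4.
Step 15. [r3c4∈{2}] r3c4 has the single candidate 2, so r3c4=2.
Step 16. [r2c2∈{7,8}] across col 2, 7 lands solely at r2c2 ⇒ r2c2=7.
Step 17. [r2c6∈{8}] nothing but 8 survives at r2c6 ⇒ r2c6=8.
Step 18. [r4c7∈{6,8}] r4c7 is the only open cell in row 4 admitting 6 ⇒ r4c7=6.
Step 19. [r7c8∈{7}] r7c8's peers cover all but 7 ⇒ r7c8=7.
Step 20. [r1c1∈{2,9}] r1c1 is the only open cell in col 1 admitting 2, so r1c1=2.
Step 21. [r1c5∈{7,9}] 9 has one home in row 1: r1c5, so r1c5=9.
Step 22. [r6c1∈{1,6}] across row 6, 1 lands solely at r6c1, so r6c1=1.
Step 23. [r9c3∈{5}] nothing but 5 survives at r9c3 ⇒ r9c3=5.
Step 24. [r2c8∈{9}] r2c8 has the single candidate 9 ⇒ r2c8=9.
Step 25. [r2c9∈{1}] nothing but 1 survives at r2c9. So r2c9=1.
Step 26. [r2c4∈{3}] r2c4 is down to just 3 ⇒ r2c4=3.
Step 27. [r8c5∈{7}] r8c5 is down to just 7, so r8c5=7.
Step 28. [r1c6∈{7}] nothing but 7 survives at r1c6 ⇒ r1c6=7.
Step 29. [r1c7∈{8}] only 8 remains possible at r1c7 ⇒ r1c7=8.
Step 30. [r7c5∈{1}] r7c5 is down to just 1 ⇒ r7c5=1.
Step 31. [r8c2∈{4}] nothing but 4 survives at r8c2 ⇒ r8c2=4.
Step 32. [r4c8∈{8}] only 8 remains possible at r4c8. So r4c8=8.
Step 33. [r5c6∈{6}] r5c6 has the single candidate 6, so r5c6=6.
Step 34. [r3c1∈{9}] r3c1's peers cover all but 9, so r3c1=9.
Step 35. [r3c5∈{4}] only 4 remains possible at r3c5. So r3c5=4.
Step 36. [r6c2∈{6}] r6c2 is down to just 6, so r6c2=6.
Step 37. [r1c4∈{5}] r1c4 has the single candidate 5 ⇒ r1c4=5.
Step 38. [r9c2∈{3}] r9c2's peers cover all but 3. So r9c2=3.
Step 39. [r6c7∈{5}] r6c7's peers cover all but 5, so r6c7=5.
Step 40. [r7c1∈{6}] r7c1's peers cover all but 6. So r7c1=6.
Step 41. [r4c9∈{7}] only 7 remains possible at r4c9, so r4c9=7.
Step 42. [r2c7∈{2}] r2c7 is down to just 2 ⇒ r2c7=2.
Step 43. [r3c2∈{8}] only 8 remains possible at r3c2, so r3c2=8.

Answer: 2 1 3 5 9 7 8 4 6 / 5 7 4 3 6 8 2 9 1 / 9 8 6 2 4 1 7 5 3 / 4 5 9 1 3 2 6 8 7 / 3 2 8 7 5 6 9 1 4 / 1 6 7 9 8 4 5 3 2 / 6 9 2 8 1 3 4 7 5 / 8 4 1 6 7 5 3 2 9 / 7 3 5 4 2 9 1 6 8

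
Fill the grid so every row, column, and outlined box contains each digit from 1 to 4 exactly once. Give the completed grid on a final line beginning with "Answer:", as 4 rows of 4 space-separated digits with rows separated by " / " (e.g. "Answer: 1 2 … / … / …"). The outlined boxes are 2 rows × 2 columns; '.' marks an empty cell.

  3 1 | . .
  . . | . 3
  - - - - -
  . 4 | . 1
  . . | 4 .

Step 1. [r3c1∈{2}] only 2 remains possible at r3c1 ⇒ r3c1=2.
Step 2. [r1c3∈{2}] r1c3 has the single candidate 2, so r1c3=2.
Step 3. [r4c4∈{2}] r4c4 is down to just 2 ⇒ r4c4=2.
Step 4. [r3c3∈{3}] r3c3's peers cover all but 3. So r3c3=3.
Step 5. [r4c2∈{3}] r4c2's peers cover all but 3, so r4c2=3.
Step 6. [r2c1∈{4}] only 4 remains possible at r2c1 ⇒ r2c1=4.
Step 7. [r2c2∈{2}] r2c2 has the single candidate 2 ⇒ r2c2=2.
Step 8. [r4c1∈{1}] only 1 remains possible at r4c1. So r4c1=1.
Step 9. [r1c4∈{4}] r1c4 is down to just 4. So r1c4=4.
Step 10. [r2c3∈{1}] nothing but 1 survives at r2c3 ⇒ r2c3=1.

Answer: 3 1 2 4 / 4 2 1 3 / 2 4 3 1 / 1 3 4 2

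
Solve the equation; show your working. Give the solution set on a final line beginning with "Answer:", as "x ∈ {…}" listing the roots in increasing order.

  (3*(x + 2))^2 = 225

Step 1. [(3*(x + 2))^2 = 225] LHS squared, RHS 225 ≥ 0: apply √ (±). So sqrt: 3*(x + 2) = 15 or -15.
Step 2. [3*(x + 2) = 15 or -15] leading coefficient 3: divide by 3 ⇒ div: x + 2 = 5 or -5.
Step 3. [x + 2 = 5 or -5] 2 comes off first (subtract 2), so sub: x = 3 or -7.

Answer: x ∈ {-7, 3}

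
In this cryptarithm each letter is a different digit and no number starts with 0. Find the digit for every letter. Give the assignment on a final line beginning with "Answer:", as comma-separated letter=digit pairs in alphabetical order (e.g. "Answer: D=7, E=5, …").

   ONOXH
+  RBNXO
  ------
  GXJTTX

Step 1. [col 1: H + O ≡ X (mod 10)] several values work for X in column 1 (H + O ≡ X (mod 10), carry-in 0); try X=6 ⇒ X=6.
Step 2. [col 1: H + O ≡ X (mod 10)] H=9 is one option consistent with column 1 (H + O ≡ X (mod 10), carry-in 0) — take it, so H=9.
Step 3. [col 1: H + O ≡ X (mod 10)] column 1 reads H+O+carry(0)=X with H=9, X=6; with digits 6,9 already taken and all letters distinct, the only value for O is 7, so O=7.
Step 4. [G] the sum has 6 digits but both addends have 5; that extra leading digit G is the final carry, namely 1. So G=1.
Step 5. [col 2: X + X ≡ T (mod 10)] column 2: given X=6, carry-in 1, and digits 1,6,7,9 already taken and all letters distinct, X+X≡T (mod 10) forces T=3 ⇒ T=3.
Step 6. [col 3: O + N ≡ T (mod 10)] from column 3 (O=7, T=3, carry-in 1, digits 1,3,6,7,9 already taken and all letters distinct): N must equal 5, so N=5.
Step 7. [col 4: N + B ≡ J (mod 10)] no forcing yet in column 4 (carry-in 1); B=4 is free and consistent — try it, so B=4.
Step 8. [col 4: N + B ≡ J (mod 10)] column 4: given N=5, B=4, carry-in 1, and digits 1,3,4,5,6,7,9 already taken and all letters distinct, N+B≡J (mod 10) forces J=0, so J=0.
Step 9. [col 5: O + R ≡ X (mod 10)] column 5 reads O+R+carry(1)=X with O=7, X=6; with digits 0,1,3,4,5,6,7,9 already taken and all letters distinct, the only value for R is 8, so R=8.

Answer: B=4, G=1, H=9, J=0, N=5, O=7, R=8, T=3, X=6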